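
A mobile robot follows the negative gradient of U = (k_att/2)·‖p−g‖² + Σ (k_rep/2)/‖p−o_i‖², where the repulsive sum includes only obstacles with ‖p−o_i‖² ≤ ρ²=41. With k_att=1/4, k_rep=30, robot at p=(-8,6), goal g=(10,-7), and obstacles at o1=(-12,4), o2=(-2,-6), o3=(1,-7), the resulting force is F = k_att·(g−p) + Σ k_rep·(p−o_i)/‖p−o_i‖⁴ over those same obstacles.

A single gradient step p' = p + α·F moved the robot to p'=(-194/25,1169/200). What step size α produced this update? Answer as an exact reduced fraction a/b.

α = 1/20

F_att = 1/4·(g−p) = 1/4·(18,-13) = (4.5000,-3.2500)
o1: d²=20 ≤ ρ²=41; F_rep = 30·(4,2)/20² = (0.3000,0.1500)
o2: d²=180 > ρ²=41 → inactive
o3: d²=250 > ρ²=41 → inactive
F = F_att + ΣF_rep = (4.8000,-3.1000)
Δp = p'−p = (0.2400,-0.1550); α = Δx/Fx = (6/25) / (24/5) = 1/20
check: Δy/Fy = (-31/200) / (-31/10) = 1/20 ✓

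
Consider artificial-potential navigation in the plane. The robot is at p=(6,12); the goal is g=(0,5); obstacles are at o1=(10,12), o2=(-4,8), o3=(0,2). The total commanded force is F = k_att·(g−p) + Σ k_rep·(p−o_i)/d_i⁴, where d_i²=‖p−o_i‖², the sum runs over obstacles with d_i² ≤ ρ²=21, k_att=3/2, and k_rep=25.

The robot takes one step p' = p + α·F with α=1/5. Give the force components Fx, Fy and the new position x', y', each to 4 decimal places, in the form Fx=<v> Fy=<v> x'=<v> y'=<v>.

F_att = 3/2·(g−p) = 3/2·(-6,-7) = (-9.0000,-10.5000)
o1: d²=16 ≤ ρ²=21; F_rep = 25·(-4,0)/16² = (-0.3906,0.0000)
o2: d²=116 > ρ²=21 → inactive
o3: d²=136 > ρ²=21 → inactive
F = F_att + ΣF_rep = (-9.3906,-10.5000)
p' = p + 1/5·F = (4.1219,9.9000)

Fx=-9.3906 Fy=-10.5000 x'=4.1219 y'=9.9000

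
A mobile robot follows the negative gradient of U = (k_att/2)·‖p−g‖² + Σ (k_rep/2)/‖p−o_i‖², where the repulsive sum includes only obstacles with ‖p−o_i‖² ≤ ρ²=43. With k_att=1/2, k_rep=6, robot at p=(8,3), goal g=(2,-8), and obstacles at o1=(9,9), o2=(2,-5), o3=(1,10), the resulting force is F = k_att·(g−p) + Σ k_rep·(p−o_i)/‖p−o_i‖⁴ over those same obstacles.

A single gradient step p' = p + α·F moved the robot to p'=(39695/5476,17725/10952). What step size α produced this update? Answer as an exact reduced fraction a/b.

α = 1/4

F_att = 1/2·(g−p) = 1/2·(-6,-11) = (-3.0000,-5.5000)
o1: d²=37 ≤ ρ²=43; F_rep = 6·(-1,-6)/37² = (-0.0044,-0.0263)
o2: d²=100 > ρ²=43 → inactive
o3: d²=98 > ρ²=43 → inactive
F = F_att + ΣF_rep = (-3.0044,-5.5263)
Δp = p'−p = (-0.7511,-1.3816); α = Δx/Fx = (-4113/5476) / (-4113/1369) = 1/4
check: Δy/Fy = (-15131/10952) / (-15131/2738) = 1/4 ✓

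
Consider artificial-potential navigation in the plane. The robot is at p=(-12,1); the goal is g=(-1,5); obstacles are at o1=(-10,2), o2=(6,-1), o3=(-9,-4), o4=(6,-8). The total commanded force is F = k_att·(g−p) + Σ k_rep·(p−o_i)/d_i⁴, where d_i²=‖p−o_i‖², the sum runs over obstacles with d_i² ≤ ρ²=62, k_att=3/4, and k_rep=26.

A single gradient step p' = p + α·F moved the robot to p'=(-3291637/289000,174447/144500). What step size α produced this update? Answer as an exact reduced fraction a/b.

α = 1/10

F_att = 3/4·(g−p) = 3/4·(11,4) = (8.2500,3.0000)
o1: d²=5 ≤ ρ²=62; F_rep = 26·(-2,-1)/5² = (-2.0800,-1.0400)
o2: d²=328 > ρ²=62 → inactive
o3: d²=34 ≤ ρ²=62; F_rep = 26·(-3,5)/34² = (-0.0675,0.1125)
o4: d²=405 > ρ²=62 → inactive
F = F_att + ΣF_rep = (6.1025,2.0725)
Δp = p'−p = (0.6103,0.2072); α = Δx/Fx = (176363/289000) / (176363/28900) = 1/10
check: Δy/Fy = (29947/144500) / (29947/14450) = 1/10 ✓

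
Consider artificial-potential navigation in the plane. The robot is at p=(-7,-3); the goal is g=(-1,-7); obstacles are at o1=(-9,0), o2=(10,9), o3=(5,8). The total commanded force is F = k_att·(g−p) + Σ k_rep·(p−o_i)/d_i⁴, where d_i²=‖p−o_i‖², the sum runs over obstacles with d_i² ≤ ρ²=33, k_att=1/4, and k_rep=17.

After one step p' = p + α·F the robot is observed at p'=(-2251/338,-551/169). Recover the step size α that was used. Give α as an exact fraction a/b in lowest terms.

F_att = 1/4·(g−p) = 1/4·(6,-4) = (1.5000,-1.0000)
o1: d²=13 ≤ ρ²=33; F_rep = 17·(2,-3)/13² = (0.2012,-0.3018)
o2: d²=433 > ρ²=33 → inactive
o3: d²=265 > ρ²=33 → inactive
F = F_att + ΣF_rep = (1.7012,-1.3018)
Δp = p'−p = (0.3402,-0.2604); α = Δx/Fx = (115/338) / (575/338) = 1/5
check: Δy/Fy = (-44/169) / (-220/169) = 1/5 ✓

α = 1/5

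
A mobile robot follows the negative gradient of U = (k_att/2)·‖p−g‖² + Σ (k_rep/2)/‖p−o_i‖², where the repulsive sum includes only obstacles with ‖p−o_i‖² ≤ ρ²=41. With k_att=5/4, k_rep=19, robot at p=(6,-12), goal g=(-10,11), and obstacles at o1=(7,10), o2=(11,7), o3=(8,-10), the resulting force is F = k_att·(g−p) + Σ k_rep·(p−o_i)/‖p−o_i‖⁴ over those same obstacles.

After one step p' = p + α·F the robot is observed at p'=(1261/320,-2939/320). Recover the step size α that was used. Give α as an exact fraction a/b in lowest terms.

F_att = 5/4·(g−p) = 5/4·(-16,23) = (-20.0000,28.7500)
o1: d²=485 > ρ²=41 → inactive
o2: d²=386 > ρ²=41 → inactive
o3: d²=8 ≤ ρ²=41; F_rep = 19·(-2,-2)/8² = (-0.5938,-0.5938)
F = F_att + ΣF_rep = (-20.5938,28.1562)
Δp = p'−p = (-2.0594,2.8156); α = Δx/Fx = (-659/320) / (-659/32) = 1/10
check: Δy/Fy = (901/320) / (901/32) = 1/10 ✓

α = 1/10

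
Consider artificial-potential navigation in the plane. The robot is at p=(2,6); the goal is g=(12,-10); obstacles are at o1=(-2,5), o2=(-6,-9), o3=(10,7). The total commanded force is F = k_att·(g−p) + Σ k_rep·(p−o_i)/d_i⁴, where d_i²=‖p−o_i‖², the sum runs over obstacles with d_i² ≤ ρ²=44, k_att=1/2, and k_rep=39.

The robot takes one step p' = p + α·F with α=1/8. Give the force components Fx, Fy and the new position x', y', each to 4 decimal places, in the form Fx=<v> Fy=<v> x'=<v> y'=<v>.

F_att = 1/2·(g−p) = 1/2·(10,-16) = (5.0000,-8.0000)
o1: d²=17 ≤ ρ²=44; F_rep = 39·(4,1)/17² = (0.5398,0.1349)
o2: d²=289 > ρ²=44 → inactive
o3: d²=65 > ρ²=44 → inactive
F = F_att + ΣF_rep = (5.5398,-7.8651)
p' = p + 1/8·F = (2.6925,5.0169)

Fx=5.5398 Fy=-7.8651 x'=2.6925 y'=5.0169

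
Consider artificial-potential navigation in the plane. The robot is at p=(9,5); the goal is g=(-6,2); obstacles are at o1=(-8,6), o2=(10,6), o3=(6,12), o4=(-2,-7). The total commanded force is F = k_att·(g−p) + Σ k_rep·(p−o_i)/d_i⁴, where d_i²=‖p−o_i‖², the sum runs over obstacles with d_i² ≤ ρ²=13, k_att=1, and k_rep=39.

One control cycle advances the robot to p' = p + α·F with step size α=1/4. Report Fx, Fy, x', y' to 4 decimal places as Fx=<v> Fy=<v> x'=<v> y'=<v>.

F_att = 1·(g−p) = 1·(-15,-3) = (-15.0000,-3.0000)
o1: d²=290 > ρ²=13 → inactive
o2: d²=2 ≤ ρ²=13; F_rep = 39·(-1,-1)/2² = (-9.7500,-9.7500)
o3: d²=58 > ρ²=13 → inactive
o4: d²=265 > ρ²=13 → inactive
F = F_att + ΣF_rep = (-24.7500,-12.7500)
p' = p + 1/4·F = (2.8125,1.8125)

Fx=-24.7500 Fy=-12.7500 x'=2.8125 y'=1.8125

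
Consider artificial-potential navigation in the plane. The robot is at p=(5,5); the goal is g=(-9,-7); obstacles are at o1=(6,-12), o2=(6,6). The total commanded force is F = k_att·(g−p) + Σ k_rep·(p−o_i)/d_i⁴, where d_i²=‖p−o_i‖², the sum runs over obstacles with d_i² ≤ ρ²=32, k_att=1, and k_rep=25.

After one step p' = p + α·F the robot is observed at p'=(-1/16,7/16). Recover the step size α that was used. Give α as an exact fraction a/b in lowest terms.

α = 1/4

F_att = 1·(g−p) = 1·(-14,-12) = (-14.0000,-12.0000)
o1: d²=290 > ρ²=32 → inactive
o2: d²=2 ≤ ρ²=32; F_rep = 25·(-1,-1)/2² = (-6.2500,-6.2500)
F = F_att + ΣF_rep = (-20.2500,-18.2500)
Δp = p'−p = (-5.0625,-4.5625); α = Δx/Fx = (-81/16) / (-81/4) = 1/4
check: Δy/Fy = (-73/16) / (-73/4) = 1/4 ✓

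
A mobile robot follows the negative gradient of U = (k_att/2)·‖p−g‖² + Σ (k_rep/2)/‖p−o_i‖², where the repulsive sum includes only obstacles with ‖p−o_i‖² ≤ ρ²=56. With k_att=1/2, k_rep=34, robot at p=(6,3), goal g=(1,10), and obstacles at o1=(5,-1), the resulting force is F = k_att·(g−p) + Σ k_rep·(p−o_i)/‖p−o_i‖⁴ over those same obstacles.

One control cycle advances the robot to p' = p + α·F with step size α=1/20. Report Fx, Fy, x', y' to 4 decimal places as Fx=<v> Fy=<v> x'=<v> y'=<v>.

F_att = 1/2·(g−p) = 1/2·(-5,7) = (-2.5000,3.5000)
o1: d²=17 ≤ ρ²=56; F_rep = 34·(1,4)/17² = (0.1176,0.4706)
F = F_att + ΣF_rep = (-2.3824,3.9706)
p' = p + 1/20·F = (5.8809,3.1985)

Fx=-2.3824 Fy=3.9706 x'=5.8809 y'=3.1985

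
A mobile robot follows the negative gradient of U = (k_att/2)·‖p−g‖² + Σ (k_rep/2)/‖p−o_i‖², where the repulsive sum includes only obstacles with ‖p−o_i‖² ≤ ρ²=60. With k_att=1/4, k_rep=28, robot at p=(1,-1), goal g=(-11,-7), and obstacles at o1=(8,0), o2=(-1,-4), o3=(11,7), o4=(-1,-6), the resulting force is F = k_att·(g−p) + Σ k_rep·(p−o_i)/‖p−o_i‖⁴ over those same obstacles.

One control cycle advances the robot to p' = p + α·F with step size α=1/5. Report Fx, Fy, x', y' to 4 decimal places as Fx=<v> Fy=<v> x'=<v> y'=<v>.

Fx=-2.6805 Fy=-0.8477 x'=0.4639 y'=-1.1695

F_att = 1/4·(g−p) = 1/4·(-12,-6) = (-3.0000,-1.5000)
o1: d²=50 ≤ ρ²=60; F_rep = 28·(-7,-1)/50² = (-0.0784,-0.0112)
o2: d²=13 ≤ ρ²=60; F_rep = 28·(2,3)/13² = (0.3314,0.4970)
o3: d²=164 > ρ²=60 → inactive
o4: d²=29 ≤ ρ²=60; F_rep = 28·(2,5)/29² = (0.0666,0.1665)
F = F_att + ΣF_rep = (-2.6805,-0.8477)
p' = p + 1/5·F = (0.4639,-1.1695)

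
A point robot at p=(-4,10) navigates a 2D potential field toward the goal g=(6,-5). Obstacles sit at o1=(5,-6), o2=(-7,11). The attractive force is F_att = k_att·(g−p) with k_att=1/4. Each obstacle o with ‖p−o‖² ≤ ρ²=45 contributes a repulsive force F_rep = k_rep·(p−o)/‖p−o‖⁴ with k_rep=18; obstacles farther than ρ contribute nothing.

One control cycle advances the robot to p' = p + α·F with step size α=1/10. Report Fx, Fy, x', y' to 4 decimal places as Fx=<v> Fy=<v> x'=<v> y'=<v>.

Fx=3.0400 Fy=-3.9300 x'=-3.6960 y'=9.6070

F_att = 1/4·(g−p) = 1/4·(10,-15) = (2.5000,-3.7500)
o1: d²=337 > ρ²=45 → inactive
o2: d²=10 ≤ ρ²=45; F_rep = 18·(3,-1)/10² = (0.5400,-0.1800)
F = F_att + ΣF_rep = (3.0400,-3.9300)
p' = p + 1/10·F = (-3.6960,9.6070)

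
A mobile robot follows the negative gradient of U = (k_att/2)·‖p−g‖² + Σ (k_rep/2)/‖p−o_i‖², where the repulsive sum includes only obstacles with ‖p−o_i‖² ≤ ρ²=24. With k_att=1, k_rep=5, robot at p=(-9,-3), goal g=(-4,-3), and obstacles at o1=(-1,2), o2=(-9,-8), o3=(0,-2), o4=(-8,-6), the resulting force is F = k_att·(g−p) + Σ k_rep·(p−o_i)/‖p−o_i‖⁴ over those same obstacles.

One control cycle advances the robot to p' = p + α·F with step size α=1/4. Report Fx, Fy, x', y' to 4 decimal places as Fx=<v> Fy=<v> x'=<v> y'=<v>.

Fx=4.9500 Fy=0.1500 x'=-7.7625 y'=-2.9625

F_att = 1·(g−p) = 1·(5,0) = (5.0000,0.0000)
o1: d²=89 > ρ²=24 → inactive
o2: d²=25 > ρ²=24 → inactive
o3: d²=82 > ρ²=24 → inactive
o4: d²=10 ≤ ρ²=24; F_rep = 5·(-1,3)/10² = (-0.0500,0.1500)
F = F_att + ΣF_rep = (4.9500,0.1500)
p' = p + 1/4·F = (-7.7625,-2.9625)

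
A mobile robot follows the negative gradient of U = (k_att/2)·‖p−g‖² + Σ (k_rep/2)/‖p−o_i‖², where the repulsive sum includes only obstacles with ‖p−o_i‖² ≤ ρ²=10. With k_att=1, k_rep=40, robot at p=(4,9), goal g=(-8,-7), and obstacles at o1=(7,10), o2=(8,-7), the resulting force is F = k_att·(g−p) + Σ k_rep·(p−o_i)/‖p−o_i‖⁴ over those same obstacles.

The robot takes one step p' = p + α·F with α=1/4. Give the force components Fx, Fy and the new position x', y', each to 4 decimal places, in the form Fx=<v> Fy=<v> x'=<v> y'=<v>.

Fx=-13.2000 Fy=-16.4000 x'=0.7000 y'=4.9000

F_att = 1·(g−p) = 1·(-12,-16) = (-12.0000,-16.0000)
o1: d²=10 ≤ ρ²=10; F_rep = 40·(-3,-1)/10² = (-1.2000,-0.4000)
o2: d²=272 > ρ²=10 → inactive
F = F_att + ΣF_rep = (-13.2000,-16.4000)
p' = p + 1/4·F = (0.7000,4.9000)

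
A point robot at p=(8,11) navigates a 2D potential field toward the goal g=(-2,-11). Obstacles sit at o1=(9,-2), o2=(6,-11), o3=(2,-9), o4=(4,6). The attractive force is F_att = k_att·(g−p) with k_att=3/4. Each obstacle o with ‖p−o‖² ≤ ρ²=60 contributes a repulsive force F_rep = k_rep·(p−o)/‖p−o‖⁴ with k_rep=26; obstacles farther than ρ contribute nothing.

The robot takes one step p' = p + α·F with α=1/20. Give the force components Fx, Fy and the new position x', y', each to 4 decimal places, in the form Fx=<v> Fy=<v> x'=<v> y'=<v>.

Fx=-7.4381 Fy=-16.4227 x'=7.6281 y'=10.1789

F_att = 3/4·(g−p) = 3/4·(-10,-22) = (-7.5000,-16.5000)
o1: d²=170 > ρ²=60 → inactive
o2: d²=488 > ρ²=60 → inactive
o3: d²=436 > ρ²=60 → inactive
o4: d²=41 ≤ ρ²=60; F_rep = 26·(4,5)/41² = (0.0619,0.0773)
F = F_att + ΣF_rep = (-7.4381,-16.4227)
p' = p + 1/20·F = (7.6281,10.1789)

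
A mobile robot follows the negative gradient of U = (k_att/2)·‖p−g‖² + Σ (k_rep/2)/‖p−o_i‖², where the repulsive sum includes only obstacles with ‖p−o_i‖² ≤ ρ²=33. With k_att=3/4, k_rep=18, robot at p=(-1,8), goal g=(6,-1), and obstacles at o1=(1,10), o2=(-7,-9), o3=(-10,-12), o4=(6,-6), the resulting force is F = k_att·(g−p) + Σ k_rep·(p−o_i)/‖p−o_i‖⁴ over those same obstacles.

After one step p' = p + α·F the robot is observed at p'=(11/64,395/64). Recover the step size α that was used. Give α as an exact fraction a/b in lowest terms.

α = 1/4

F_att = 3/4·(g−p) = 3/4·(7,-9) = (5.2500,-6.7500)
o1: d²=8 ≤ ρ²=33; F_rep = 18·(-2,-2)/8² = (-0.5625,-0.5625)
o2: d²=325 > ρ²=33 → inactive
o3: d²=481 > ρ²=33 → inactive
o4: d²=245 > ρ²=33 → inactive
F = F_att + ΣF_rep = (4.6875,-7.3125)
Δp = p'−p = (1.1719,-1.8281); α = Δx/Fx = (75/64) / (75/16) = 1/4
check: Δy/Fy = (-117/64) / (-117/16) = 1/4 ✓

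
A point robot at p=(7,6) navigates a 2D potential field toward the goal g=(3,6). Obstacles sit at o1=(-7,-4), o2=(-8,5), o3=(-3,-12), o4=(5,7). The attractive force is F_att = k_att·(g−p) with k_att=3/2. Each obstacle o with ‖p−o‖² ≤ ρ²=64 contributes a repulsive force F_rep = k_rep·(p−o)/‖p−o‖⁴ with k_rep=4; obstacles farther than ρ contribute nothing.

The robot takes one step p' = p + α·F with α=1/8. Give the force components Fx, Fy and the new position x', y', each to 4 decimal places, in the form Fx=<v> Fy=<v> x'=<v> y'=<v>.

F_att = 3/2·(g−p) = 3/2·(-4,0) = (-6.0000,0.0000)
o1: d²=296 > ρ²=64 → inactive
o2: d²=226 > ρ²=64 → inactive
o3: d²=424 > ρ²=64 → inactive
o4: d²=5 ≤ ρ²=64; F_rep = 4·(2,-1)/5² = (0.3200,-0.1600)
F = F_att + ΣF_rep = (-5.6800,-0.1600)
p' = p + 1/8·F = (6.2900,5.9800)

Fx=-5.6800 Fy=-0.1600 x'=6.2900 y'=5.9800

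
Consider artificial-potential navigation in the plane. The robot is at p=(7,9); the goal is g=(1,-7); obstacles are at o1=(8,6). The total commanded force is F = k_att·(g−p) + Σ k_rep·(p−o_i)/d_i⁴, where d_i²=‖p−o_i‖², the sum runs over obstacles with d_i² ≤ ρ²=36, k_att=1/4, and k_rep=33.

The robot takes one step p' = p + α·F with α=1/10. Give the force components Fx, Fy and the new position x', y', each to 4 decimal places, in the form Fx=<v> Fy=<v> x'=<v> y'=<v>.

Fx=-1.8300 Fy=-3.0100 x'=6.8170 y'=8.6990

F_att = 1/4·(g−p) = 1/4·(-6,-16) = (-1.5000,-4.0000)
o1: d²=10 ≤ ρ²=36; F_rep = 33·(-1,3)/10² = (-0.3300,0.9900)
F = F_att + ΣF_rep = (-1.8300,-3.0100)
p' = p + 1/10·F = (6.8170,8.6990)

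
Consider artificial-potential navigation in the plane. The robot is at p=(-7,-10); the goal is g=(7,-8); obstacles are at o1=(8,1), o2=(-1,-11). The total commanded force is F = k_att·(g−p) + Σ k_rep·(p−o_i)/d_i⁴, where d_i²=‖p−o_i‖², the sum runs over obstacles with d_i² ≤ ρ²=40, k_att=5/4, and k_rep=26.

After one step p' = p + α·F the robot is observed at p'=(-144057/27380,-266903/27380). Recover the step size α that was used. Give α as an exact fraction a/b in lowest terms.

F_att = 5/4·(g−p) = 5/4·(14,2) = (17.5000,2.5000)
o1: d²=346 > ρ²=40 → inactive
o2: d²=37 ≤ ρ²=40; F_rep = 26·(-6,1)/37² = (-0.1140,0.0190)
F = F_att + ΣF_rep = (17.3860,2.5190)
Δp = p'−p = (1.7386,0.2519); α = Δx/Fx = (47603/27380) / (47603/2738) = 1/10
check: Δy/Fy = (6897/27380) / (6897/2738) = 1/10 ✓

α = 1/10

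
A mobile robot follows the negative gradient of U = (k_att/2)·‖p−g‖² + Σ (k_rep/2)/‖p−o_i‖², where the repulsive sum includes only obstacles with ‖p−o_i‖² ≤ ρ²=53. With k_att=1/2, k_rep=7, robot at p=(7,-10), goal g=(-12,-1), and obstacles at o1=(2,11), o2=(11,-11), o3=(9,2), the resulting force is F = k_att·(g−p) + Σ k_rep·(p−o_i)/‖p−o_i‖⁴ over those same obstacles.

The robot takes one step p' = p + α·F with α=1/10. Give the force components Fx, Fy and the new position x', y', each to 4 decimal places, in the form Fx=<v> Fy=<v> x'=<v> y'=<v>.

Fx=-9.5969 Fy=4.5242 x'=6.0403 y'=-9.5476

F_att = 1/2·(g−p) = 1/2·(-19,9) = (-9.5000,4.5000)
o1: d²=466 > ρ²=53 → inactive
o2: d²=17 ≤ ρ²=53; F_rep = 7·(-4,1)/17² = (-0.0969,0.0242)
o3: d²=148 > ρ²=53 → inactive
F = F_att + ΣF_rep = (-9.5969,4.5242)
p' = p + 1/10·F = (6.0403,-9.5476)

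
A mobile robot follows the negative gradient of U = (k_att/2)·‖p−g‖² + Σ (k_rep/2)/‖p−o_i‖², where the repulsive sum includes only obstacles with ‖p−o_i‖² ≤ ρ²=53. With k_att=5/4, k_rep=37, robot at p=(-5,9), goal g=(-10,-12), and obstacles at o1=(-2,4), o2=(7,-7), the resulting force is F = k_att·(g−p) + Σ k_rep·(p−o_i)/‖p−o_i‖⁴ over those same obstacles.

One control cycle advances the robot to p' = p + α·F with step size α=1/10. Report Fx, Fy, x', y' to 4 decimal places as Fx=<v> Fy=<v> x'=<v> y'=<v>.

Fx=-6.3460 Fy=-26.0900 x'=-5.6346 y'=6.3910

F_att = 5/4·(g−p) = 5/4·(-5,-21) = (-6.2500,-26.2500)
o1: d²=34 ≤ ρ²=53; F_rep = 37·(-3,5)/34² = (-0.0960,0.1600)
o2: d²=400 > ρ²=53 → inactive
F = F_att + ΣF_rep = (-6.3460,-26.0900)
p' = p + 1/10·F = (-5.6346,6.3910)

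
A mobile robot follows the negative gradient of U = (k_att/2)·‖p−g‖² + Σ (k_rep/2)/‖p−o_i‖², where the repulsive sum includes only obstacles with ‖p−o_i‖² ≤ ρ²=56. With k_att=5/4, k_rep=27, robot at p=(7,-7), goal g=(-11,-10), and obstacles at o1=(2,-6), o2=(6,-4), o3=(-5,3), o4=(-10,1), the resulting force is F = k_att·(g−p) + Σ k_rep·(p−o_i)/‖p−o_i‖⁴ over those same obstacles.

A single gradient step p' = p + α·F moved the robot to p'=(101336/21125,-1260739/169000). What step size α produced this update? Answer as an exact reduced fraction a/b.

F_att = 5/4·(g−p) = 5/4·(-18,-3) = (-22.5000,-3.7500)
o1: d²=26 ≤ ρ²=56; F_rep = 27·(5,-1)/26² = (0.1997,-0.0399)
o2: d²=10 ≤ ρ²=56; F_rep = 27·(1,-3)/10² = (0.2700,-0.8100)
o3: d²=244 > ρ²=56 → inactive
o4: d²=353 > ρ²=56 → inactive
F = F_att + ΣF_rep = (-22.0303,-4.5999)
Δp = p'−p = (-2.2030,-0.4600); α = Δx/Fx = (-46539/21125) / (-93078/4225) = 1/10
check: Δy/Fy = (-77739/169000) / (-77739/16900) = 1/10 ✓

α = 1/10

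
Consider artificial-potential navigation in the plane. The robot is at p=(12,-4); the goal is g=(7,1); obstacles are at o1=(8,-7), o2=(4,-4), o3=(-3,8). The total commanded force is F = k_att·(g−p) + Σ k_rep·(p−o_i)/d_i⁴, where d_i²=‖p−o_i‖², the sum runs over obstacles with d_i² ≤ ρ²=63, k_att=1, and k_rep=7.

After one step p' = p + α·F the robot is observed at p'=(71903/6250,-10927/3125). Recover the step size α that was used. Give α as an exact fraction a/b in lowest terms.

α = 1/10

F_att = 1·(g−p) = 1·(-5,5) = (-5.0000,5.0000)
o1: d²=25 ≤ ρ²=63; F_rep = 7·(4,3)/25² = (0.0448,0.0336)
o2: d²=64 > ρ²=63 → inactive
o3: d²=369 > ρ²=63 → inactive
F = F_att + ΣF_rep = (-4.9552,5.0336)
Δp = p'−p = (-0.4955,0.5034); α = Δx/Fx = (-3097/6250) / (-3097/625) = 1/10
check: Δy/Fy = (1573/3125) / (3146/625) = 1/10 ✓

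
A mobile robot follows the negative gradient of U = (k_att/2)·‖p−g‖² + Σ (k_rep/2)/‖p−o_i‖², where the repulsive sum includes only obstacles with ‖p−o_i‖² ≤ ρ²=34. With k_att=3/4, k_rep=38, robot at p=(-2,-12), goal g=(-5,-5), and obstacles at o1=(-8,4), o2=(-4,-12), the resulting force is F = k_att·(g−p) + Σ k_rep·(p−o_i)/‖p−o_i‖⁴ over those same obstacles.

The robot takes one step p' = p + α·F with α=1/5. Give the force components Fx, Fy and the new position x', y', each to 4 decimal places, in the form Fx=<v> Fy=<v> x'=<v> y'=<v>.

Fx=2.5000 Fy=5.2500 x'=-1.5000 y'=-10.9500

F_att = 3/4·(g−p) = 3/4·(-3,7) = (-2.2500,5.2500)
o1: d²=292 > ρ²=34 → inactive
o2: d²=4 ≤ ρ²=34; F_rep = 38·(2,0)/4² = (4.7500,0.0000)
F = F_att + ΣF_rep = (2.5000,5.2500)
p' = p + 1/5·F = (-1.5000,-10.9500)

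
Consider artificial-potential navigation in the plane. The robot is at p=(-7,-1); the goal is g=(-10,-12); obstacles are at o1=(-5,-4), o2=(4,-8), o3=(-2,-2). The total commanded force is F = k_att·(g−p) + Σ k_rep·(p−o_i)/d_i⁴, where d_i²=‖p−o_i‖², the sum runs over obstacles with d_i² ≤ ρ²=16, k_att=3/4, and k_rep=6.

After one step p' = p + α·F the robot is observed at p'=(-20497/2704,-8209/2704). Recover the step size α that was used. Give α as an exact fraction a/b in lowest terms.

α = 1/4

F_att = 3/4·(g−p) = 3/4·(-3,-11) = (-2.2500,-8.2500)
o1: d²=13 ≤ ρ²=16; F_rep = 6·(-2,3)/13² = (-0.0710,0.1065)
o2: d²=170 > ρ²=16 → inactive
o3: d²=26 > ρ²=16 → inactive
F = F_att + ΣF_rep = (-2.3210,-8.1435)
Δp = p'−p = (-0.5803,-2.0359); α = Δx/Fx = (-1569/2704) / (-1569/676) = 1/4
check: Δy/Fy = (-5505/2704) / (-5505/676) = 1/4 ✓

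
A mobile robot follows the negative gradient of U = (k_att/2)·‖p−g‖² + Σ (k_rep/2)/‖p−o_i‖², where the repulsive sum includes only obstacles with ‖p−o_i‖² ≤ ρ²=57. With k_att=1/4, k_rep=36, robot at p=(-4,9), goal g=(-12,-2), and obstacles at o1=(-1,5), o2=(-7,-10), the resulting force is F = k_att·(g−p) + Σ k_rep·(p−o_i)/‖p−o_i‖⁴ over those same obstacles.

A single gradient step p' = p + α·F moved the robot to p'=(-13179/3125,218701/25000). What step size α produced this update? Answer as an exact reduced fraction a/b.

α = 1/10

F_att = 1/4·(g−p) = 1/4·(-8,-11) = (-2.0000,-2.7500)
o1: d²=25 ≤ ρ²=57; F_rep = 36·(-3,4)/25² = (-0.1728,0.2304)
o2: d²=370 > ρ²=57 → inactive
F = F_att + ΣF_rep = (-2.1728,-2.5196)
Δp = p'−p = (-0.2173,-0.2520); α = Δx/Fx = (-679/3125) / (-1358/625) = 1/10
check: Δy/Fy = (-6299/25000) / (-6299/2500) = 1/10 ✓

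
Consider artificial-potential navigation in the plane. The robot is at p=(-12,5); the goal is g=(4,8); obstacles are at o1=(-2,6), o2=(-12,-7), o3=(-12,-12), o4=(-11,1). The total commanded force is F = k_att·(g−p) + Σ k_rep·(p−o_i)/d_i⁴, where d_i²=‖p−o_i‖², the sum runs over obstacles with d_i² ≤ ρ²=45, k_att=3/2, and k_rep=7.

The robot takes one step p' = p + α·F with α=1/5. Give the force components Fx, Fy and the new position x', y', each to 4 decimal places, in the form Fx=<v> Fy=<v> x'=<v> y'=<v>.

Fx=23.9758 Fy=4.5969 x'=-7.2048 y'=5.9194

F_att = 3/2·(g−p) = 3/2·(16,3) = (24.0000,4.5000)
o1: d²=101 > ρ²=45 → inactive
o2: d²=144 > ρ²=45 → inactive
o3: d²=289 > ρ²=45 → inactive
o4: d²=17 ≤ ρ²=45; F_rep = 7·(-1,4)/17² = (-0.0242,0.0969)
F = F_att + ΣF_rep = (23.9758,4.5969)
p' = p + 1/5·F = (-7.2048,5.9194)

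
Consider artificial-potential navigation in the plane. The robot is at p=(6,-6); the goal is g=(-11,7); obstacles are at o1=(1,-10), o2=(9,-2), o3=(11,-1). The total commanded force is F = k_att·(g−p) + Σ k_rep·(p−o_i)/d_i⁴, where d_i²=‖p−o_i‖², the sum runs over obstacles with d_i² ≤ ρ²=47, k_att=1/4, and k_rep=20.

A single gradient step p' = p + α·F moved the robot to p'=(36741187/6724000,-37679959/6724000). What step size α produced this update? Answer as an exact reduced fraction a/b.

F_att = 1/4·(g−p) = 1/4·(-17,13) = (-4.2500,3.2500)
o1: d²=41 ≤ ρ²=47; F_rep = 20·(5,4)/41² = (0.0595,0.0476)
o2: d²=25 ≤ ρ²=47; F_rep = 20·(-3,-4)/25² = (-0.0960,-0.1280)
o3: d²=50 > ρ²=47 → inactive
F = F_att + ΣF_rep = (-4.2865,3.1696)
Δp = p'−p = (-0.5358,0.3962); α = Δx/Fx = (-3602813/6724000) / (-3602813/840500) = 1/8
check: Δy/Fy = (2664041/6724000) / (2664041/840500) = 1/8 ✓

α = 1/8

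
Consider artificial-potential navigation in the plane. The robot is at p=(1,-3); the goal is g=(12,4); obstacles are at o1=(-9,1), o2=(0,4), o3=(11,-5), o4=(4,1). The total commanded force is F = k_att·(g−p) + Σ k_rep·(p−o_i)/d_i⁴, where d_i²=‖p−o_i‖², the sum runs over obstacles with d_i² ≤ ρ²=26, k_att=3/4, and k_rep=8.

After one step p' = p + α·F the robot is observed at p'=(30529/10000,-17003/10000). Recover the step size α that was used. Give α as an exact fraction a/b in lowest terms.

α = 1/4

F_att = 3/4·(g−p) = 3/4·(11,7) = (8.2500,5.2500)
o1: d²=116 > ρ²=26 → inactive
o2: d²=50 > ρ²=26 → inactive
o3: d²=104 > ρ²=26 → inactive
o4: d²=25 ≤ ρ²=26; F_rep = 8·(-3,-4)/25² = (-0.0384,-0.0512)
F = F_att + ΣF_rep = (8.2116,5.1988)
Δp = p'−p = (2.0529,1.2997); α = Δx/Fx = (20529/10000) / (20529/2500) = 1/4
check: Δy/Fy = (12997/10000) / (12997/2500) = 1/4 ✓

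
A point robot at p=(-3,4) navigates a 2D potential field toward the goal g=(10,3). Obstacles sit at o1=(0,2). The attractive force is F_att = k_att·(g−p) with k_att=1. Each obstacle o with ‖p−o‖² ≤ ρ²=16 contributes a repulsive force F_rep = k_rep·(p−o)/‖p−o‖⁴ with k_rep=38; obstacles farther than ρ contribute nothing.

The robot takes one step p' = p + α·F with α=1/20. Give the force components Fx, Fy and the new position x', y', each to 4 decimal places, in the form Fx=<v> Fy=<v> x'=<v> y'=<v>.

F_att = 1·(g−p) = 1·(13,-1) = (13.0000,-1.0000)
o1: d²=13 ≤ ρ²=16; F_rep = 38·(-3,2)/13² = (-0.6746,0.4497)
F = F_att + ΣF_rep = (12.3254,-0.5503)
p' = p + 1/20·F = (-2.3837,3.9725)

Fx=12.3254 Fy=-0.5503 x'=-2.3837 y'=3.9725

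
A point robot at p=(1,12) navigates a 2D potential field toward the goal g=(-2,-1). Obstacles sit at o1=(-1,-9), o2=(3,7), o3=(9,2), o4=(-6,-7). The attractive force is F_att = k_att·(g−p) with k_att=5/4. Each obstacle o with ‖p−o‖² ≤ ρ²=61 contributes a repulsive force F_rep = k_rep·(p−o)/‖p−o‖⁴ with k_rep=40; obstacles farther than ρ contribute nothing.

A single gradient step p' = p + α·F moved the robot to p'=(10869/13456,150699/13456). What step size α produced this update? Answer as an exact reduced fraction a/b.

F_att = 5/4·(g−p) = 5/4·(-3,-13) = (-3.7500,-16.2500)
o1: d²=445 > ρ²=61 → inactive
o2: d²=29 ≤ ρ²=61; F_rep = 40·(-2,5)/29² = (-0.0951,0.2378)
o3: d²=164 > ρ²=61 → inactive
o4: d²=410 > ρ²=61 → inactive
F = F_att + ΣF_rep = (-3.8451,-16.0122)
Δp = p'−p = (-0.1923,-0.8006); α = Δx/Fx = (-2587/13456) / (-12935/3364) = 1/20
check: Δy/Fy = (-10773/13456) / (-53865/3364) = 1/20 ✓

α = 1/20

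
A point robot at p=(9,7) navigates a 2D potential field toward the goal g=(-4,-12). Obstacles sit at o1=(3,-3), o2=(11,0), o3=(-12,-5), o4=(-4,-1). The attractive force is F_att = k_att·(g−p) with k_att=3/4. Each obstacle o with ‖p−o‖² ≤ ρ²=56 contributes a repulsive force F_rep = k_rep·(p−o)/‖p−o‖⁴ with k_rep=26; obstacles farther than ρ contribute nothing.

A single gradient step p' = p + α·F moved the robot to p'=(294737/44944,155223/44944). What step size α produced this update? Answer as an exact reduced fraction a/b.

F_att = 3/4·(g−p) = 3/4·(-13,-19) = (-9.7500,-14.2500)
o1: d²=136 > ρ²=56 → inactive
o2: d²=53 ≤ ρ²=56; F_rep = 26·(-2,7)/53² = (-0.0185,0.0648)
o3: d²=585 > ρ²=56 → inactive
o4: d²=233 > ρ²=56 → inactive
F = F_att + ΣF_rep = (-9.7685,-14.1852)
Δp = p'−p = (-2.4421,-3.5463); α = Δx/Fx = (-109759/44944) / (-109759/11236) = 1/4
check: Δy/Fy = (-159385/44944) / (-159385/11236) = 1/4 ✓

α = 1/4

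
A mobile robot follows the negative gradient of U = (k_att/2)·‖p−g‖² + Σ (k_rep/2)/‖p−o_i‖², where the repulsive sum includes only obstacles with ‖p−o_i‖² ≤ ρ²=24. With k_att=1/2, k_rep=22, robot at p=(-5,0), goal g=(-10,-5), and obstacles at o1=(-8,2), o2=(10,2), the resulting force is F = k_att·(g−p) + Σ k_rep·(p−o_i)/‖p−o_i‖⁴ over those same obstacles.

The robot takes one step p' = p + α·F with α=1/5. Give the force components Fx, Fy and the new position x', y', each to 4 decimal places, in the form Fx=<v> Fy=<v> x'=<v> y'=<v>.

Fx=-2.1095 Fy=-2.7604 x'=-5.4219 y'=-0.5521

F_att = 1/2·(g−p) = 1/2·(-5,-5) = (-2.5000,-2.5000)
o1: d²=13 ≤ ρ²=24; F_rep = 22·(3,-2)/13² = (0.3905,-0.2604)
o2: d²=229 > ρ²=24 → inactive
F = F_att + ΣF_rep = (-2.1095,-2.7604)
p' = p + 1/5·F = (-5.4219,-0.5521)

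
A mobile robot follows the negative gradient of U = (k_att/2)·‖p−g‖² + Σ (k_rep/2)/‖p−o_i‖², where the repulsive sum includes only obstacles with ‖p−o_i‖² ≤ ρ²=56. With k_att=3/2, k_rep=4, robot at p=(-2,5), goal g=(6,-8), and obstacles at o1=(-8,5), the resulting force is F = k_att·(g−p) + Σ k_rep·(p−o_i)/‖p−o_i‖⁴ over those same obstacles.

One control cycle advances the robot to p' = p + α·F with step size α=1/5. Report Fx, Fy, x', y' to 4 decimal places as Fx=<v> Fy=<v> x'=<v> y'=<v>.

Fx=12.0185 Fy=-19.5000 x'=0.4037 y'=1.1000

F_att = 3/2·(g−p) = 3/2·(8,-13) = (12.0000,-19.5000)
o1: d²=36 ≤ ρ²=56; F_rep = 4·(6,0)/36² = (0.0185,0.0000)
F = F_att + ΣF_rep = (12.0185,-19.5000)
p' = p + 1/5·F = (0.4037,1.1000)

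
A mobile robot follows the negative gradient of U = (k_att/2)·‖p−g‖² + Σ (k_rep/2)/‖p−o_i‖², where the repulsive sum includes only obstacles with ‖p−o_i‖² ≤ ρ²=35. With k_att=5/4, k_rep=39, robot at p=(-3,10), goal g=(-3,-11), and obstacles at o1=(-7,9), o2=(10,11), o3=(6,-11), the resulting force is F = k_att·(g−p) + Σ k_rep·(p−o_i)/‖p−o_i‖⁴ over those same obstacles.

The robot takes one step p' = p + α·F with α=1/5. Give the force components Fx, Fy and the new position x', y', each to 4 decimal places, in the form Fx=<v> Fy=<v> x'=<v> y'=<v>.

F_att = 5/4·(g−p) = 5/4·(0,-21) = (0.0000,-26.2500)
o1: d²=17 ≤ ρ²=35; F_rep = 39·(4,1)/17² = (0.5398,0.1349)
o2: d²=170 > ρ²=35 → inactive
o3: d²=522 > ρ²=35 → inactive
F = F_att + ΣF_rep = (0.5398,-26.1151)
p' = p + 1/5·F = (-2.8920,4.7770)

Fx=0.5398 Fy=-26.1151 x'=-2.8920 y'=4.7770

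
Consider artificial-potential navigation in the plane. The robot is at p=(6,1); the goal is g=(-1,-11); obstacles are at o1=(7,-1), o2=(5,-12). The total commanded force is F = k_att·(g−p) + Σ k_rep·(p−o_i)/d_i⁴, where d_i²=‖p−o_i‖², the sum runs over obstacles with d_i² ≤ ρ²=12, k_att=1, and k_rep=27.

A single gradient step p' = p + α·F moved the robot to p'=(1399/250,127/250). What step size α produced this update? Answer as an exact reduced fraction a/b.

F_att = 1·(g−p) = 1·(-7,-12) = (-7.0000,-12.0000)
o1: d²=5 ≤ ρ²=12; F_rep = 27·(-1,2)/5² = (-1.0800,2.1600)
o2: d²=170 > ρ²=12 → inactive
F = F_att + ΣF_rep = (-8.0800,-9.8400)
Δp = p'−p = (-0.4040,-0.4920); α = Δx/Fx = (-101/250) / (-202/25) = 1/20
check: Δy/Fy = (-123/250) / (-246/25) = 1/20 ✓

α = 1/20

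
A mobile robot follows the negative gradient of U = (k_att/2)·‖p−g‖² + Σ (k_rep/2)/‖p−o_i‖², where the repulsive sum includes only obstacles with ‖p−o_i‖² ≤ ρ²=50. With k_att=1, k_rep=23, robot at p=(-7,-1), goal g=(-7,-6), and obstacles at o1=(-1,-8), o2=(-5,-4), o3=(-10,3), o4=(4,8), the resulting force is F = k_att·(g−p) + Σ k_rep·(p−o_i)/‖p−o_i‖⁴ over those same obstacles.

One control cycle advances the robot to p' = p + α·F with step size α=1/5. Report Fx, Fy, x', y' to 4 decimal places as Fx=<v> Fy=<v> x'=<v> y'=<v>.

Fx=-0.1618 Fy=-4.7389 x'=-7.0324 y'=-1.9478

F_att = 1·(g−p) = 1·(0,-5) = (0.0000,-5.0000)
o1: d²=85 > ρ²=50 → inactive
o2: d²=13 ≤ ρ²=50; F_rep = 23·(-2,3)/13² = (-0.2722,0.4083)
o3: d²=25 ≤ ρ²=50; F_rep = 23·(3,-4)/25² = (0.1104,-0.1472)
o4: d²=202 > ρ²=50 → inactive
F = F_att + ΣF_rep = (-0.1618,-4.7389)
p' = p + 1/5·F = (-7.0324,-1.9478)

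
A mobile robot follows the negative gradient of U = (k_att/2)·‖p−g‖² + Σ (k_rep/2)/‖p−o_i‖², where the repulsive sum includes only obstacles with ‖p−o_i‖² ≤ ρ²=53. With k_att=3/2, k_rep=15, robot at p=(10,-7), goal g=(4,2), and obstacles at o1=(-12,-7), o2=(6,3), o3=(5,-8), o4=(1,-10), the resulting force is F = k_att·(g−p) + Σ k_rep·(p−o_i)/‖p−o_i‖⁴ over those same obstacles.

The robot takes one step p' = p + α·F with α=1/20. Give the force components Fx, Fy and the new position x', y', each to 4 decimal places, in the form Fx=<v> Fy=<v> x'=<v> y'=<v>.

Fx=-8.8891 Fy=13.5222 x'=9.5555 y'=-6.3239

F_att = 3/2·(g−p) = 3/2·(-6,9) = (-9.0000,13.5000)
o1: d²=484 > ρ²=53 → inactive
o2: d²=116 > ρ²=53 → inactive
o3: d²=26 ≤ ρ²=53; F_rep = 15·(5,1)/26² = (0.1109,0.0222)
o4: d²=90 > ρ²=53 → inactive
F = F_att + ΣF_rep = (-8.8891,13.5222)
p' = p + 1/20·F = (9.5555,-6.3239)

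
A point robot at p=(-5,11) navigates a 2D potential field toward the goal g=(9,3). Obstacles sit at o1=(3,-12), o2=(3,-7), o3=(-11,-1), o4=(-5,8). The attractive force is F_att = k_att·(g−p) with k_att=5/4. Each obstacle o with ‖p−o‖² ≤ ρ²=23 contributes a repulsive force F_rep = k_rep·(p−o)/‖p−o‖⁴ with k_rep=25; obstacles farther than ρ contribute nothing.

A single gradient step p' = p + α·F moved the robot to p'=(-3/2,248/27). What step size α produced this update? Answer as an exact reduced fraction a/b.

F_att = 5/4·(g−p) = 5/4·(14,-8) = (17.5000,-10.0000)
o1: d²=593 > ρ²=23 → inactive
o2: d²=388 > ρ²=23 → inactive
o3: d²=180 > ρ²=23 → inactive
o4: d²=9 ≤ ρ²=23; F_rep = 25·(0,3)/9² = (0.0000,0.9259)
F = F_att + ΣF_rep = (17.5000,-9.0741)
Δp = p'−p = (3.5000,-1.8148); α = Δx/Fx = (7/2) / (35/2) = 1/5
check: Δy/Fy = (-49/27) / (-245/27) = 1/5 ✓

α = 1/5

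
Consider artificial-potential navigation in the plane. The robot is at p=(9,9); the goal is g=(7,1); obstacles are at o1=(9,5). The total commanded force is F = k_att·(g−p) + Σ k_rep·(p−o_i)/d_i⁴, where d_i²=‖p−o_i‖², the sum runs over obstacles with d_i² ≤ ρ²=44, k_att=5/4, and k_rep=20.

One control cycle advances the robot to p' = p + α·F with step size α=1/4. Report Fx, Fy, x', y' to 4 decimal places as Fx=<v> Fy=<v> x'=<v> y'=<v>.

F_att = 5/4·(g−p) = 5/4·(-2,-8) = (-2.5000,-10.0000)
o1: d²=16 ≤ ρ²=44; F_rep = 20·(0,4)/16² = (0.0000,0.3125)
F = F_att + ΣF_rep = (-2.5000,-9.6875)
p' = p + 1/4·F = (8.3750,6.5781)

Fx=-2.5000 Fy=-9.6875 x'=8.3750 y'=6.5781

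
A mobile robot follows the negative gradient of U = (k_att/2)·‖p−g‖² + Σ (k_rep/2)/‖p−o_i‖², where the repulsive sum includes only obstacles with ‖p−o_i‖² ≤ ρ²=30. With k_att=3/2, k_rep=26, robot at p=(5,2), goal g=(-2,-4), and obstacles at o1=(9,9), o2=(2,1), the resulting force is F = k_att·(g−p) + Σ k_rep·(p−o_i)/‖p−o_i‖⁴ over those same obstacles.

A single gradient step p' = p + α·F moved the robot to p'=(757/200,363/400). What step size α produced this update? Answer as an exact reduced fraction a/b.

α = 1/8

F_att = 3/2·(g−p) = 3/2·(-7,-6) = (-10.5000,-9.0000)
o1: d²=65 > ρ²=30 → inactive
o2: d²=10 ≤ ρ²=30; F_rep = 26·(3,1)/10² = (0.7800,0.2600)
F = F_att + ΣF_rep = (-9.7200,-8.7400)
Δp = p'−p = (-1.2150,-1.0925); α = Δx/Fx = (-243/200) / (-243/25) = 1/8
check: Δy/Fy = (-437/400) / (-437/50) = 1/8 ✓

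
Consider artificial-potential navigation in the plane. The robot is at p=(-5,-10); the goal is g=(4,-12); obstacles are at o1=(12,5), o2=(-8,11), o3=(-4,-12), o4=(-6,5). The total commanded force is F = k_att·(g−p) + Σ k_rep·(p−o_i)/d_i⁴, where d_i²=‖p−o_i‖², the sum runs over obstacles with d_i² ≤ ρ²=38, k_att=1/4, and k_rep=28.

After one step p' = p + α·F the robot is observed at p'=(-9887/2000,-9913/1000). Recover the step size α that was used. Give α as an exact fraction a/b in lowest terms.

F_att = 1/4·(g−p) = 1/4·(9,-2) = (2.2500,-0.5000)
o1: d²=514 > ρ²=38 → inactive
o2: d²=450 > ρ²=38 → inactive
o3: d²=5 ≤ ρ²=38; F_rep = 28·(-1,2)/5² = (-1.1200,2.2400)
o4: d²=226 > ρ²=38 → inactive
F = F_att + ΣF_rep = (1.1300,1.7400)
Δp = p'−p = (0.0565,0.0870); α = Δx/Fx = (113/2000) / (113/100) = 1/20
check: Δy/Fy = (87/1000) / (87/50) = 1/20 ✓

α = 1/20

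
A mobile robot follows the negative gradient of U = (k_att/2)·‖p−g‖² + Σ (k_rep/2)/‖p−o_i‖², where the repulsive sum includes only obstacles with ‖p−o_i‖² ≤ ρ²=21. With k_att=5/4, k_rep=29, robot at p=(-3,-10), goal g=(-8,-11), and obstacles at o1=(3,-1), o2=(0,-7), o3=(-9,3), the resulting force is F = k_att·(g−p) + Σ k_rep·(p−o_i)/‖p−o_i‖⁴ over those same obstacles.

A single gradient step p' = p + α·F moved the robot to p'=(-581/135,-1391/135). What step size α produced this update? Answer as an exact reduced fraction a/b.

F_att = 5/4·(g−p) = 5/4·(-5,-1) = (-6.2500,-1.2500)
o1: d²=117 > ρ²=21 → inactive
o2: d²=18 ≤ ρ²=21; F_rep = 29·(-3,-3)/18² = (-0.2685,-0.2685)
o3: d²=205 > ρ²=21 → inactive
F = F_att + ΣF_rep = (-6.5185,-1.5185)
Δp = p'−p = (-1.3037,-0.3037); α = Δx/Fx = (-176/135) / (-176/27) = 1/5
check: Δy/Fy = (-41/135) / (-41/27) = 1/5 ✓

α = 1/5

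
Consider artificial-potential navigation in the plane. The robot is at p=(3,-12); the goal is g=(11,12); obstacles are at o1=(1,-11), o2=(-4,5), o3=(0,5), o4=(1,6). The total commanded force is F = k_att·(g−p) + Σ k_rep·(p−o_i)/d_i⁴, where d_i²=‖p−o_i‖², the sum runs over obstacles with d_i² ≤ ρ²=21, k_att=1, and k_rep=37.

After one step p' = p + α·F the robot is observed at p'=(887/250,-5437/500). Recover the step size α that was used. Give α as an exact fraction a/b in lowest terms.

F_att = 1·(g−p) = 1·(8,24) = (8.0000,24.0000)
o1: d²=5 ≤ ρ²=21; F_rep = 37·(2,-1)/5² = (2.9600,-1.4800)
o2: d²=338 > ρ²=21 → inactive
o3: d²=298 > ρ²=21 → inactive
o4: d²=328 > ρ²=21 → inactive
F = F_att + ΣF_rep = (10.9600,22.5200)
Δp = p'−p = (0.5480,1.1260); α = Δx/Fx = (137/250) / (274/25) = 1/20
check: Δy/Fy = (563/500) / (563/25) = 1/20 ✓

α = 1/20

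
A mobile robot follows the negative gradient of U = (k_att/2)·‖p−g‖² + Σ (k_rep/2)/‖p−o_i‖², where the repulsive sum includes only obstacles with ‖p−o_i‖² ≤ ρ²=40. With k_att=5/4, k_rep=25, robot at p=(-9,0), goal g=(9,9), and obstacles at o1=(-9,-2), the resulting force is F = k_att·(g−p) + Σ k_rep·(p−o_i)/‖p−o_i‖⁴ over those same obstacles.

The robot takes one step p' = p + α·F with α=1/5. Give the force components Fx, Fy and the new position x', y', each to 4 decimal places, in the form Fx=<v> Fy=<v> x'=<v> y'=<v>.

Fx=22.5000 Fy=14.3750 x'=-4.5000 y'=2.8750

F_att = 5/4·(g−p) = 5/4·(18,9) = (22.5000,11.2500)
o1: d²=4 ≤ ρ²=40; F_rep = 25·(0,2)/4² = (0.0000,3.1250)
F = F_att + ΣF_rep = (22.5000,14.3750)
p' = p + 1/5·F = (-4.5000,2.8750)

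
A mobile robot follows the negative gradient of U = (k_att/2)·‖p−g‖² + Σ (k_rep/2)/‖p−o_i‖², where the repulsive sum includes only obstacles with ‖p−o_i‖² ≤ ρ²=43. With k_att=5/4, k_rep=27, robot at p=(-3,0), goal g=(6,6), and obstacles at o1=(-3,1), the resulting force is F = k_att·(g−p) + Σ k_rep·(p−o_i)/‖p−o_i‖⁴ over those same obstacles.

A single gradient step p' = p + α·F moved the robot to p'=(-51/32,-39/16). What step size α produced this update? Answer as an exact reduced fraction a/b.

F_att = 5/4·(g−p) = 5/4·(9,6) = (11.2500,7.5000)
o1: d²=1 ≤ ρ²=43; F_rep = 27·(0,-1)/1² = (0.0000,-27.0000)
F = F_att + ΣF_rep = (11.2500,-19.5000)
Δp = p'−p = (1.4062,-2.4375); α = Δx/Fx = (45/32) / (45/4) = 1/8
check: Δy/Fy = (-39/16) / (-39/2) = 1/8 ✓

α = 1/8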